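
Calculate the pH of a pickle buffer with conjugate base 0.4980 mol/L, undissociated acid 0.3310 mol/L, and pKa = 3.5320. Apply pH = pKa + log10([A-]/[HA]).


ratio = [A-] / [HA] = 0.4980 / 0.3310 = 1.5045
log10(ratio) = 0.1774
pH = pKa + log10(ratio) = 3.5320 + 0.1774 = 3.7094


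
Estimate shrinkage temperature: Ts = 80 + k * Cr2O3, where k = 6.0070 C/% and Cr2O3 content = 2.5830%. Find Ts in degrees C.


Formula: Ts = 80 + k * Cr2O3
Substituting: Ts = 80 + 6.0070 * 2.5830
Result: 95.5161 C


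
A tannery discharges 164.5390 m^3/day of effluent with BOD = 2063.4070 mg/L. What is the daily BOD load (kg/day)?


Formula: BOD_load = volume * conc / 1000
Substituting: BOD_load = 164.5390 * 2063.4070 / 1000
Result: 339.5109 kg/day


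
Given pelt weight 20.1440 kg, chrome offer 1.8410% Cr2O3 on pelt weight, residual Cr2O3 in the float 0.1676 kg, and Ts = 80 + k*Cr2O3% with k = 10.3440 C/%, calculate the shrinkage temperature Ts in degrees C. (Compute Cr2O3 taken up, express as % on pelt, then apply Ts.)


Offered = pelt * offer_pct / 100 = 20.1440 * 1.8410 / 100 = 0.3709 kg
Uptake = offered - residual = 0.3709 - 0.1676 = 0.2033 kg
Cr2O3% on pelt = uptake / pelt * 100 = 0.2033 / 20.1440 * 100 = 1.0090 %
Ts = 80 + k * Cr2O3% = 80 + 10.3440 * 1.0090 = 90.4370 C


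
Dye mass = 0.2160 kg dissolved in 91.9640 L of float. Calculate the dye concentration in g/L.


Formula: Conc = dye_mass(kg) / volume(L) * 1000
Substituting: Conc = 0.2160 / 91.9640 * 1000
Result: 2.3487 g/L


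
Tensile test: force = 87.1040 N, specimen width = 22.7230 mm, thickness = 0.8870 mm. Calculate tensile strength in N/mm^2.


Formula: TS = force / (width * thickness)
Substituting: TS = 87.1040 / (22.7230 * 0.8870)
Result: 4.3216 N/mm^2


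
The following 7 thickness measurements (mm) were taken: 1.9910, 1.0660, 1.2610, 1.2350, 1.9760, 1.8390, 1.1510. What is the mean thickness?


Formula: Average = sum / n
Substituting: Average = 10.5190 / 7
Result: 1.5027 mm


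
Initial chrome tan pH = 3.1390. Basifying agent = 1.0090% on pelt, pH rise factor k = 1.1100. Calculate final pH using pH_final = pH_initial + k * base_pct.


Formula: pH_final = pH_initial + k * base_pct
Substituting: pH_final = 3.1390 + 1.1100 * 1.0090
Result: 4.2590


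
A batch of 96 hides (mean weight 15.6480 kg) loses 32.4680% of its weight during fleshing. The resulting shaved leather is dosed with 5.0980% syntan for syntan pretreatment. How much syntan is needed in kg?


Total_raw = N * avg_wt = 96 * 15.6480 = 1502.2080 kg
Substrate = Total_raw * (1 - loss/100) = 1502.2080 * (1 - 32.4680/100) = 1014.4711 kg
Syntan = Substrate * pct / 100 = 1014.4711 * 5.0980 / 100 = 51.7177 kg


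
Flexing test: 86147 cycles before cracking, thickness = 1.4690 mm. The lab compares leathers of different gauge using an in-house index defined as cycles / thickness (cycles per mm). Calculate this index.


Formula: Index = cycles / thickness
Substituting: Index = 86147 / 1.4690
Result: 58643.2948 cycles/mm


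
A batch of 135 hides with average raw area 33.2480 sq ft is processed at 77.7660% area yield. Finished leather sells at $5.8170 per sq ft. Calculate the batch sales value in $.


Raw_total = N * avg_area = 135 * 33.2480 = 4488.4800 sq ft
Finished = Raw_total * yield / 100 = 4488.4800 * 77.7660 / 100 = 3490.5114 sq ft
Value = Finished * price = 3490.5114 * 5.8170 = 20304.3046 $


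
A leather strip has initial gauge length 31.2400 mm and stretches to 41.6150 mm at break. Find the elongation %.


Formula: Elongation = (Lf - L0) / L0 * 100
Substituting: Elongation = (41.6150 - 31.2400) / 31.2400 * 100
Result: 33.2106 %


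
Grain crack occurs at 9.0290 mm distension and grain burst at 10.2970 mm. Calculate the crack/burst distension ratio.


Formula: Ratio = crack / burst
Substituting: Ratio = 9.0290 / 10.2970
Result: 0.8769


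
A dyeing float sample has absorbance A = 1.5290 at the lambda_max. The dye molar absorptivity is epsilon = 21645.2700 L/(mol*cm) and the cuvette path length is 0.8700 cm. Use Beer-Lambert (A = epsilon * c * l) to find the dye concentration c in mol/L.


Formula: c = A / (epsilon * l)
Substituting: c = 1.5290 / (21645.2700 * 0.8700)
Result: 8.1194e-05 mol/L


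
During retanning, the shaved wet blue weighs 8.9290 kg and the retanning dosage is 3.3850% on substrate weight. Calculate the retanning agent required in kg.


Formula: Retan = substrate * pct / 100
Substituting: Retan = 8.9290 * 3.3850 / 100
Result: 0.3022 kg


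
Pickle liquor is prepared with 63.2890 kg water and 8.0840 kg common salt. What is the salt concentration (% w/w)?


Formula: Conc = salt / (water + salt) * 100
Substituting: Conc = 8.0840 / (63.2890 + 8.0840) * 100
Result: 11.3264 %


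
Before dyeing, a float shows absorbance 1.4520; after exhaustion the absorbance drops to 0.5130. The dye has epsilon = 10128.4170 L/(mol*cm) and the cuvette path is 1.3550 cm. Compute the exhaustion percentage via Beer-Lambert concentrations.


c_initial = A_i / (epsilon * l) = 1.4520 / (10128.4170 * 1.3550) = 1.0580e-04 mol/L
c_final = A_f / (epsilon * l) = 0.5130 / (10128.4170 * 1.3550) = 3.7380e-05 mol/L
Exhaustion = (c_initial - c_final) / c_initial * 100 = (1.0580e-04 - 3.7380e-05) / 1.0580e-04 * 100 = 64.6694 %


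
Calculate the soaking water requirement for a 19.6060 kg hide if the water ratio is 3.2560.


Formula: Water = hide_weight * ratio
Substituting: Water = 19.6060 * 3.2560
Result: 63.8371 kg


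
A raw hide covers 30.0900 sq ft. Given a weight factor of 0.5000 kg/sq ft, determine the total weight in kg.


Formula: Weight = area * weight_per_sqft
Substituting: Weight = 30.0900 * 0.5000
Result: 15.0450 kg


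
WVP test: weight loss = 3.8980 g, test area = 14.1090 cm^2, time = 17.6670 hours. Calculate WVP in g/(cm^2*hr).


Formula: WVP = loss / (area * time)
Substituting: WVP = 3.8980 / (14.1090 * 17.6670)
Result: 0.0156381 g/(cm^2*hr)


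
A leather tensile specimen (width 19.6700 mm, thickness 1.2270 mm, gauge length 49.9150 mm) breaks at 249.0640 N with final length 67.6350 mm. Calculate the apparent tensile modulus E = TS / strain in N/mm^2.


TS = F / (w * t) = 249.0640 / (19.6700 * 1.2270) = 10.3196 N/mm^2
strain = (Lf - L0) / L0 = (67.6350 - 49.9150) / 49.9150 = 0.3550
E = TS / strain = 10.3196 / 0.3550 = 29.0690 N/mm^2


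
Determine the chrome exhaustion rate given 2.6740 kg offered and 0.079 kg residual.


Formula: Uptake = (offered - residual) / offered * 100
Substituting: Uptake = (2.6740 - 0.079) / 2.6740 * 100
Result: 97.0456 %


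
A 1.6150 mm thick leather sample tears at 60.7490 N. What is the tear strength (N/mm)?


Formula: Tear strength = force / thickness
Substituting: Tear strength = 60.7490 / 1.6150
Result: 37.6155 N/mm


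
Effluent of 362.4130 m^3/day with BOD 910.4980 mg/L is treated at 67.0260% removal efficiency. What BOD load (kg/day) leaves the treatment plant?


Load_in = volume * conc / 1000 = 362.4130 * 910.4980 / 1000 = 329.9763 kg/day
Removed = Load_in * eff / 100 = 329.9763 * 67.0260 / 100 = 221.1699 kg/day
Load_out = Load_in - Removed = 329.9763 - 221.1699 = 108.8064 kg/day


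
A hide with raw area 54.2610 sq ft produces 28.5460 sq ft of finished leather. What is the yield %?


Formula: Yield = finished / raw * 100
Substituting: Yield = 28.5460 / 54.2610 * 100
Result: 52.6087 %


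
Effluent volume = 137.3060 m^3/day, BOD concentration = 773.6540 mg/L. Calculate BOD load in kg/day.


Formula: BOD_load = volume * conc / 1000
Substituting: BOD_load = 137.3060 * 773.6540 / 1000
Result: 106.2273 kg/day


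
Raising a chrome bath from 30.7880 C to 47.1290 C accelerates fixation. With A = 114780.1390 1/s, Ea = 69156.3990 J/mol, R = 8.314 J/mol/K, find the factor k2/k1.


T1 = 30.7880 + 273.15 = 303.9380 K; T2 = 47.1290 + 273.15 = 320.2790 K
k1 = A * exp(-Ea/(R*T1)) = 114780.1390 * exp(-69156.3990/(8.314*303.9380)) = 1.4937e-07 1/s
k2 = A * exp(-Ea/(R*T2)) = 114780.1390 * exp(-69156.3990/(8.314*320.2790)) = 6.0349e-07 1/s
k2/k1 = 6.0349e-07 / 1.4937e-07 = 4.0403


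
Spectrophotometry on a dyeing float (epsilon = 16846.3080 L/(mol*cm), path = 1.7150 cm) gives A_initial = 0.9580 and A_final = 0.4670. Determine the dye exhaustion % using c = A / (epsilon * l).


c_initial = A_i / (epsilon * l) = 0.9580 / (16846.3080 * 1.7150) = 3.3159e-05 mol/L
c_final = A_f / (epsilon * l) = 0.4670 / (16846.3080 * 1.7150) = 1.6164e-05 mol/L
Exhaustion = (c_initial - c_final) / c_initial * 100 = (3.3159e-05 - 1.6164e-05) / 3.3159e-05 * 100 = 51.2526 %


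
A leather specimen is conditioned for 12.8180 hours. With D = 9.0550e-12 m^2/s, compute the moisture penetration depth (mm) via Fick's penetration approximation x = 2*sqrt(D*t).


t = 12.8180 hr * 3600 = 46144.8000 s
D * t = 9.0550e-12 * 46144.8000 = 4.1784e-07
x = 2 * sqrt(D*t) = 2 * sqrt(4.1784e-07) = 0.00129281 m = 1.2928 mm


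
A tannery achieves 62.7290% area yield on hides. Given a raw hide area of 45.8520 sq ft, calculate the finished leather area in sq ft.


Formula: finished = raw * yield / 100
Substituting: finished = 45.8520 * 62.7290 / 100
Result: 28.7625 sq ft


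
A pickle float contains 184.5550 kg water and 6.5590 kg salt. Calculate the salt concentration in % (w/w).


Formula: Conc = salt / (water + salt) * 100
Substituting: Conc = 6.5590 / (184.5550 + 6.5590) * 100
Result: 3.4320 %


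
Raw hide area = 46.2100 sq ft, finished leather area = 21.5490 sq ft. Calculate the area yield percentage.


Formula: Yield = finished / raw * 100
Substituting: Yield = 21.5490 / 46.2100 * 100
Result: 46.6328 %


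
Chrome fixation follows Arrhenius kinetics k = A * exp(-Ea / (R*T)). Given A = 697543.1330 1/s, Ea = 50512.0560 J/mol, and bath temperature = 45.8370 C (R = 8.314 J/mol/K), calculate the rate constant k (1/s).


T_K = T_C + 273.15 = 45.8370 + 273.15 = 318.9870 K
exponent = -Ea / (R * T_K) = -50512.0560 / (8.314 * 318.9870) = -19.0464
k = A * exp(exponent) = 697543.1330 * exp(-19.0464) = 0.00373114 1/s


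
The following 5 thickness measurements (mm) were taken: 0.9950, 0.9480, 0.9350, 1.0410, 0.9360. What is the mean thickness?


Formula: Average = sum / n
Substituting: Average = 4.8550 / 5
Result: 0.9710 mm


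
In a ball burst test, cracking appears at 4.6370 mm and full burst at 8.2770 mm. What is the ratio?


Formula: Ratio = crack / burst
Substituting: Ratio = 4.6370 / 8.2770
Result: 0.5602


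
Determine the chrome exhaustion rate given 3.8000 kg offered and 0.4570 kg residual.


Formula: Uptake = (offered - residual) / offered * 100
Substituting: Uptake = (3.8000 - 0.4570) / 3.8000 * 100
Result: 87.9737 %


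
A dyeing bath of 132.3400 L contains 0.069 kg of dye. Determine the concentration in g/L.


Formula: Conc = dye_mass(kg) / volume(L) * 1000
Substituting: Conc = 0.069 / 132.3400 * 1000
Result: 0.5214 g/L


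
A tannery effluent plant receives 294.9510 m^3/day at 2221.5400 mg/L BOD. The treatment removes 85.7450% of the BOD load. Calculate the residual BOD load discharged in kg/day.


Load_in = volume * conc / 1000 = 294.9510 * 2221.5400 / 1000 = 655.2454 kg/day
Removed = Load_in * eff / 100 = 655.2454 * 85.7450 / 100 = 561.8402 kg/day
Load_out = Load_in - Removed = 655.2454 - 561.8402 = 93.4052 kg/day


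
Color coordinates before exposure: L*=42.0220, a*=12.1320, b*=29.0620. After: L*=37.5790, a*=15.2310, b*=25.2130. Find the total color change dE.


dL = -4.4430, da = 3.0990, db = -3.8490
dE = sqrt((-4.4430)^2 + 3.0990^2 + (-3.8490)^2) = 6.6452


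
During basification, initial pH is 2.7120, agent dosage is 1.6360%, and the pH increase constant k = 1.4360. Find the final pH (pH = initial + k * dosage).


Formula: pH_final = pH_initial + k * base_pct
Substituting: pH_final = 2.7120 + 1.4360 * 1.6360
Result: 5.0613


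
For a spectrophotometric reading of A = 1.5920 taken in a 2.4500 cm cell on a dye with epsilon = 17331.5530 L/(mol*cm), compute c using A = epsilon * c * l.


Formula: c = A / (epsilon * l)
Substituting: c = 1.5920 / (17331.5530 * 2.4500)
Result: 3.7492e-05 mol/L


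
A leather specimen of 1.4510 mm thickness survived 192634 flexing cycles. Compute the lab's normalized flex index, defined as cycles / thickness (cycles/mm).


Formula: Index = cycles / thickness
Substituting: Index = 192634 / 1.4510
Result: 132759.4762 cycles/mm


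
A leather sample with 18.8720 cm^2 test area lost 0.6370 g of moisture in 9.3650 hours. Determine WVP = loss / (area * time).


Formula: WVP = loss / (area * time)
Substituting: WVP = 0.6370 / (18.8720 * 9.3650)
Result: 0.00360424 g/(cm^2*hr)


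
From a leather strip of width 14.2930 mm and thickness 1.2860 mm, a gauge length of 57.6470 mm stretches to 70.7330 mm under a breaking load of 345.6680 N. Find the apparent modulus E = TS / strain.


TS = F / (w * t) = 345.6680 / (14.2930 * 1.2860) = 18.8059 N/mm^2
strain = (Lf - L0) / L0 = (70.7330 - 57.6470) / 57.6470 = 0.2270
E = TS / strain = 18.8059 / 0.2270 = 82.8447 N/mm^2


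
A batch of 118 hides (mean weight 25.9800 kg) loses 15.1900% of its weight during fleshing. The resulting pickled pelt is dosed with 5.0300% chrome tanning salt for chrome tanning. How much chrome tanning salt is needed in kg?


Total_raw = N * avg_wt = 118 * 25.9800 = 3065.6400 kg
Substrate = Total_raw * (1 - loss/100) = 3065.6400 * (1 - 15.1900/100) = 2599.9693 kg
Chrome = Substrate * pct / 100 = 2599.9693 * 5.0300 / 100 = 130.7785 kg


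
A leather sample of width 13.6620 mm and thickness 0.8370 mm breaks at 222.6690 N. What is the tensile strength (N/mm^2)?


Formula: TS = force / (width * thickness)
Substituting: TS = 222.6690 / (13.6620 * 0.8370)
Result: 19.4724 N/mm^2


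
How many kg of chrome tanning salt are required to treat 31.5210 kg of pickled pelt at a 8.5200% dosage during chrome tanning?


Formula: Chrome = substrate * pct / 100
Substituting: Chrome = 31.5210 * 8.5200 / 100
Result: 2.6856 kg


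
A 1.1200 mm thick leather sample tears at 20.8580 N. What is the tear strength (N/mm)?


Formula: Tear strength = force / thickness
Substituting: Tear strength = 20.8580 / 1.1200
Result: 18.6232 N/mm


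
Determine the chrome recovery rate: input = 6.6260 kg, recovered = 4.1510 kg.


Formula: Recovery = recovered / input * 100
Substituting: Recovery = 4.1510 / 6.6260 * 100
Result: 62.6471 %


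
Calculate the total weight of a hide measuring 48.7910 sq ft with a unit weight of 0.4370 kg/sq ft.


Formula: Weight = area * weight_per_sqft
Substituting: Weight = 48.7910 * 0.4370
Result: 21.3217 kg


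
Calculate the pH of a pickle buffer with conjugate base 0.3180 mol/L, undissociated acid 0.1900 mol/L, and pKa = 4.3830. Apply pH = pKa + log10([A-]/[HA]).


ratio = [A-] / [HA] = 0.3180 / 0.1900 = 1.6737
log10(ratio) = 0.2237
pH = pKa + log10(ratio) = 4.3830 + 0.2237 = 4.6067


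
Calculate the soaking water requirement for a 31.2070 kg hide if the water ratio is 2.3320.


Formula: Water = hide_weight * ratio
Substituting: Water = 31.2070 * 2.3320
Result: 72.7747 kg


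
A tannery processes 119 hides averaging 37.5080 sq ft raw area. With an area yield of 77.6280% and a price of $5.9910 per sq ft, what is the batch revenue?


Raw_total = N * avg_area = 119 * 37.5080 = 4463.4520 sq ft
Finished = Raw_total * yield / 100 = 4463.4520 * 77.6280 / 100 = 3464.8885 sq ft
Value = Finished * price = 3464.8885 * 5.9910 = 20758.1471 $


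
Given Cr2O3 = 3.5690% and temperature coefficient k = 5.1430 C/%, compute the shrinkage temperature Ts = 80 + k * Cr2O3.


Formula: Ts = 80 + k * Cr2O3
Substituting: Ts = 80 + 5.1430 * 3.5690
Result: 98.3554 C


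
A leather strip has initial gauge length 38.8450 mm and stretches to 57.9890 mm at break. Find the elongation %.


Formula: Elongation = (Lf - L0) / L0 * 100
Substituting: Elongation = (57.9890 - 38.8450) / 38.8450 * 100
Result: 49.2830 %


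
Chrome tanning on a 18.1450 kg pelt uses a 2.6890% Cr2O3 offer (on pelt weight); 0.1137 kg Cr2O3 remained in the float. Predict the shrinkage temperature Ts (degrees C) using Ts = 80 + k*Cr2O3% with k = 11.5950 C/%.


Offered = pelt * offer_pct / 100 = 18.1450 * 2.6890 / 100 = 0.4879 kg
Uptake = offered - residual = 0.4879 - 0.1137 = 0.3742 kg
Cr2O3% on pelt = uptake / pelt * 100 = 0.3742 / 18.1450 * 100 = 2.0624 %
Ts = 80 + k * Cr2O3% = 80 + 11.5950 * 2.0624 = 103.9133 C


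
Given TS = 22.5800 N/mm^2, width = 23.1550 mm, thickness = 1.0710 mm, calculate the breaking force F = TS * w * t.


Formula: F = TS * w * t
Substituting: F = 22.5800 * 23.1550 * 1.0710
Result: 559.9615 N


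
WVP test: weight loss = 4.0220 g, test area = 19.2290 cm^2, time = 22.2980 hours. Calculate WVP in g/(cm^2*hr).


Formula: WVP = loss / (area * time)
Substituting: WVP = 4.0220 / (19.2290 * 22.2980)
Result: 0.00938036 g/(cm^2*hr)


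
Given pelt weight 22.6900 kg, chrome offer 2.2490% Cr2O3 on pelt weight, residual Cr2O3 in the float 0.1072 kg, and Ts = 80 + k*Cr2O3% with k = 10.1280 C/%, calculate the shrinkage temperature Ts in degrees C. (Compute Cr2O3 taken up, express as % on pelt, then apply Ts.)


Offered = pelt * offer_pct / 100 = 22.6900 * 2.2490 / 100 = 0.5103 kg
Uptake = offered - residual = 0.5103 - 0.1072 = 0.4031 kg
Cr2O3% on pelt = uptake / pelt * 100 = 0.4031 / 22.6900 * 100 = 1.7765 %
Ts = 80 + k * Cr2O3% = 80 + 10.1280 * 1.7765 = 97.9928 C


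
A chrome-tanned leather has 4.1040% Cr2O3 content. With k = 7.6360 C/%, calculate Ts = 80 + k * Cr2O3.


Formula: Ts = 80 + k * Cr2O3
Substituting: Ts = 80 + 7.6360 * 4.1040
Result: 111.3381 C


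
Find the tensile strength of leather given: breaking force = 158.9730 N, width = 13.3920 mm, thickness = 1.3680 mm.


Formula: TS = force / (width * thickness)
Substituting: TS = 158.9730 / (13.3920 * 1.3680)
Result: 8.6774 N/mm^2


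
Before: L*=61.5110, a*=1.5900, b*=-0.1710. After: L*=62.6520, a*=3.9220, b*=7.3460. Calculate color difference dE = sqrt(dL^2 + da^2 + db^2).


dL = 1.1410, da = 2.3320, db = 7.5170
dE = sqrt(1.1410^2 + 2.3320^2 + 7.5170^2) = 7.9527


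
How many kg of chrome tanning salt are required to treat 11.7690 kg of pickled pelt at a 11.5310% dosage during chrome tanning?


Formula: Chrome = substrate * pct / 100
Substituting: Chrome = 11.7690 * 11.5310 / 100
Result: 1.3571 kg


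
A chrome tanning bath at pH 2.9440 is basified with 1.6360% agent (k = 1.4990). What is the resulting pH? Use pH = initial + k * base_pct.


Formula: pH_final = pH_initial + k * base_pct
Substituting: pH_final = 2.9440 + 1.4990 * 1.6360
Result: 5.3964


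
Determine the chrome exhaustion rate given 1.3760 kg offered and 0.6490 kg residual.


Formula: Uptake = (offered - residual) / offered * 100
Substituting: Uptake = (1.3760 - 0.6490) / 1.3760 * 100
Result: 52.8343 %


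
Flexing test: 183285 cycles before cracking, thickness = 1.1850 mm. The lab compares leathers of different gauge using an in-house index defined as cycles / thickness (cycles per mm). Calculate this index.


Formula: Index = cycles / thickness
Substituting: Index = 183285 / 1.1850
Result: 154670.8861 cycles/mm


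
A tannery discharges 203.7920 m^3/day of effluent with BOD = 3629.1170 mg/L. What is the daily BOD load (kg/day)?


Formula: BOD_load = volume * conc / 1000
Substituting: BOD_load = 203.7920 * 3629.1170 / 1000
Result: 739.5850 kg/day


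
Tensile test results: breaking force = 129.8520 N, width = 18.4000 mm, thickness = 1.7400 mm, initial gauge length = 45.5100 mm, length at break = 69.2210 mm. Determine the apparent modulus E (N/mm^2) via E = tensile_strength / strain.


TS = F / (w * t) = 129.8520 / (18.4000 * 1.7400) = 4.0558 N/mm^2
strain = (Lf - L0) / L0 = (69.2210 - 45.5100) / 45.5100 = 0.5210
E = TS / strain = 4.0558 / 0.5210 = 7.7846 N/mm^2


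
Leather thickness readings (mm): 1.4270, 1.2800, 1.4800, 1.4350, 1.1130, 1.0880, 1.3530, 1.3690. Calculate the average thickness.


Formula: Average = sum / n
Substituting: Average = 10.5450 / 8
Result: 1.3181 mm


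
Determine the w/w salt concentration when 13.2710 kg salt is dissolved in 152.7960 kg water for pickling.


Formula: Conc = salt / (water + salt) * 100
Substituting: Conc = 13.2710 / (152.7960 + 13.2710) * 100
Result: 7.9914 %


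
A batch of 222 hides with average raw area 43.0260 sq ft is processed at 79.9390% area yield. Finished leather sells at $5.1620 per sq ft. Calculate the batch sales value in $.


Raw_total = N * avg_area = 222 * 43.0260 = 9551.7720 sq ft
Finished = Raw_total * yield / 100 = 9551.7720 * 79.9390 / 100 = 7635.5910 sq ft
Value = Finished * price = 7635.5910 * 5.1620 = 39414.9208 $


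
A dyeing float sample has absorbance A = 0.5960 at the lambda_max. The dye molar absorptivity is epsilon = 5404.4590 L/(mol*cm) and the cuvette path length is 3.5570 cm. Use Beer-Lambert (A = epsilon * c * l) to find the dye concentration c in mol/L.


Formula: c = A / (epsilon * l)
Substituting: c = 0.5960 / (5404.4590 * 3.5570)
Result: 3.1003e-05 mol/L


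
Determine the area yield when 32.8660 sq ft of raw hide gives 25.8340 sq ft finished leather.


Formula: Yield = finished / raw * 100
Substituting: Yield = 25.8340 / 32.8660 * 100
Result: 78.6040 %


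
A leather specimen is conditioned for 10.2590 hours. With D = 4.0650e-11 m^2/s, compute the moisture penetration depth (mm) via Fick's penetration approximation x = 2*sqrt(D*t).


t = 10.2590 hr * 3600 = 36932.4000 s
D * t = 4.0650e-11 * 36932.4000 = 1.5013e-06
x = 2 * sqrt(D*t) = 2 * sqrt(1.5013e-06) = 0.00245055 m = 2.4506 mm


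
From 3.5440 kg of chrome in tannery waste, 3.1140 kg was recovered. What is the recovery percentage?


Formula: Recovery = recovered / input * 100
Substituting: Recovery = 3.1140 / 3.5440 * 100
Result: 87.8668 %


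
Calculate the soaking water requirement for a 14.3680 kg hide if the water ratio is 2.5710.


Formula: Water = hide_weight * ratio
Substituting: Water = 14.3680 * 2.5710
Result: 36.9401 kg


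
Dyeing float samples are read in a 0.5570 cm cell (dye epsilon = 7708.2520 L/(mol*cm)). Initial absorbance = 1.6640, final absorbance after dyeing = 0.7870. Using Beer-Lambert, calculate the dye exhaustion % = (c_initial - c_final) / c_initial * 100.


c_initial = A_i / (epsilon * l) = 1.6640 / (7708.2520 * 0.5570) = 3.8756e-04 mol/L
c_final = A_f / (epsilon * l) = 0.7870 / (7708.2520 * 0.5570) = 1.8330e-04 mol/L
Exhaustion = (c_initial - c_final) / c_initial * 100 = (3.8756e-04 - 1.8330e-04) / 3.8756e-04 * 100 = 52.7043 %


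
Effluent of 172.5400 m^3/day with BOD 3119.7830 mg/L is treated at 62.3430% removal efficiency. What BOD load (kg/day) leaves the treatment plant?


Load_in = volume * conc / 1000 = 172.5400 * 3119.7830 / 1000 = 538.2874 kg/day
Removed = Load_in * eff / 100 = 538.2874 * 62.3430 / 100 = 335.5845 kg/day
Load_out = Load_in - Removed = 538.2874 - 335.5845 = 202.7029 kg/day


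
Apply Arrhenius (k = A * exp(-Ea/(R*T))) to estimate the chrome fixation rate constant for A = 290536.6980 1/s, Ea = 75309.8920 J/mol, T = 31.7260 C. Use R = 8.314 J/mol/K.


T_K = T_C + 273.15 = 31.7260 + 273.15 = 304.8760 K
exponent = -Ea / (R * T_K) = -75309.8920 / (8.314 * 304.8760) = -29.7111
k = A * exp(exponent) = 290536.6980 * exp(-29.7111) = 3.6294e-08 1/s


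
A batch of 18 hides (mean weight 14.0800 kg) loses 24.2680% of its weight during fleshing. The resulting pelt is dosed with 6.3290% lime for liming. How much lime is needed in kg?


Total_raw = N * avg_wt = 18 * 14.0800 = 253.4400 kg
Substrate = Total_raw * (1 - loss/100) = 253.4400 * (1 - 24.2680/100) = 191.9352 kg
Lime = Substrate * pct / 100 = 191.9352 * 6.3290 / 100 = 12.1476 kg


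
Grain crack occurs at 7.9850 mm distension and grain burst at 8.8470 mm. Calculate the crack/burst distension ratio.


Formula: Ratio = crack / burst
Substituting: Ratio = 7.9850 / 8.8470
Result: 0.9026


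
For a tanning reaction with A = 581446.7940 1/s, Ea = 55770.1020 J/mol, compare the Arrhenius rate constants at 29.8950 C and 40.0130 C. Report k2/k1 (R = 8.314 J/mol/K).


T1 = 29.8950 + 273.15 = 303.0450 K; T2 = 40.0130 + 273.15 = 313.1630 K
k1 = A * exp(-Ea/(R*T1)) = 581446.7940 * exp(-55770.1020/(8.314*303.0450)) = 1.4168e-04 1/s
k2 = A * exp(-Ea/(R*T2)) = 581446.7940 * exp(-55770.1020/(8.314*313.1630)) = 2.8966e-04 1/s
k2/k1 = 2.8966e-04 / 1.4168e-04 = 2.0445


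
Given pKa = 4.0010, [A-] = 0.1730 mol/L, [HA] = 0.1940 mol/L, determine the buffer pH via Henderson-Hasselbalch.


ratio = [A-] / [HA] = 0.1730 / 0.1940 = 0.8918
log10(ratio) = -0.0497556
pH = pKa + log10(ratio) = 4.0010 - 0.0497556 = 3.9512


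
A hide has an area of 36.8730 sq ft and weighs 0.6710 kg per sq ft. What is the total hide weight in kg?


Formula: Weight = area * weight_per_sqft
Substituting: Weight = 36.8730 * 0.6710
Result: 24.7418 kg


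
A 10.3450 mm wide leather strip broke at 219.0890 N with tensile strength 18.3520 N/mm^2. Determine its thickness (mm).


Formula: t = F / (TS * w)
Substituting: t = 219.0890 / (18.3520 * 10.3450)
Result: 1.1540 mm


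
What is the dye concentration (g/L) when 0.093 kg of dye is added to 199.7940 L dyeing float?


Formula: Conc = dye_mass(kg) / volume(L) * 1000
Substituting: Conc = 0.093 / 199.7940 * 1000
Result: 0.4655 g/L


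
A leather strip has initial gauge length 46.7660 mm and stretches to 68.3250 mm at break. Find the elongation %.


Formula: Elongation = (Lf - L0) / L0 * 100
Substituting: Elongation = (68.3250 - 46.7660) / 46.7660 * 100
Result: 46.0997 %


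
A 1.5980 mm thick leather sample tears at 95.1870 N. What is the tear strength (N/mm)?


Formula: Tear strength = force / thickness
Substituting: Tear strength = 95.1870 / 1.5980
Result: 59.5663 N/mm


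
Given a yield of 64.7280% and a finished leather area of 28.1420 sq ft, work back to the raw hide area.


Formula: raw = finished * 100 / yield
Substituting: raw = 28.1420 * 100 / 64.7280
Result: 43.4773 sq ft


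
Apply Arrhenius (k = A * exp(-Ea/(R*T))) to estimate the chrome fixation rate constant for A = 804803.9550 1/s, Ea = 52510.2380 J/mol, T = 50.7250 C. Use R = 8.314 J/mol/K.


T_K = T_C + 273.15 = 50.7250 + 273.15 = 323.8750 K
exponent = -Ea / (R * T_K) = -52510.2380 / (8.314 * 323.8750) = -19.5010
k = A * exp(exponent) = 804803.9550 * exp(-19.5010) = 0.00273225 1/s


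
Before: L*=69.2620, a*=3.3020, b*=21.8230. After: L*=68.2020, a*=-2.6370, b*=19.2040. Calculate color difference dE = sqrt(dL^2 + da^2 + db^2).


dL = -1.0600, da = -5.9390, db = -2.6190
dE = sqrt((-1.0600)^2 + (-5.9390)^2 + (-2.6190)^2) = 6.5768


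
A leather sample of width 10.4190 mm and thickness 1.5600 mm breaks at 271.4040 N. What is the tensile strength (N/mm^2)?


Formula: TS = force / (width * thickness)
Substituting: TS = 271.4040 / (10.4190 * 1.5600)
Result: 16.6980 N/mm^2


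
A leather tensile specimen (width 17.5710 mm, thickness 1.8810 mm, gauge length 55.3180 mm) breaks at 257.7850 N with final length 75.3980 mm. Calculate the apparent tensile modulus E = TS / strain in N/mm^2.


TS = F / (w * t) = 257.7850 / (17.5710 * 1.8810) = 7.7996 N/mm^2
strain = (Lf - L0) / L0 = (75.3980 - 55.3180) / 55.3180 = 0.3630
E = TS / strain = 7.7996 / 0.3630 = 21.4870 N/mm^2


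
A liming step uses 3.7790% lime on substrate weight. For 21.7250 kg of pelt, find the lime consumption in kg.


Formula: Lime = substrate * pct / 100
Substituting: Lime = 21.7250 * 3.7790 / 100
Result: 0.8210 kg


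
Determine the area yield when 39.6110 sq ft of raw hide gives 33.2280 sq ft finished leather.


Formula: Yield = finished / raw * 100
Substituting: Yield = 33.2280 / 39.6110 * 100
Result: 83.8858 %


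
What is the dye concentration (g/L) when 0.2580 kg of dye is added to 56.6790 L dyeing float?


Formula: Conc = dye_mass(kg) / volume(L) * 1000
Substituting: Conc = 0.2580 / 56.6790 * 1000
Result: 4.5520 g/L


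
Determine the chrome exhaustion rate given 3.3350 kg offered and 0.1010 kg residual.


Formula: Uptake = (offered - residual) / offered * 100
Substituting: Uptake = (3.3350 - 0.1010) / 3.3350 * 100
Result: 96.9715 %


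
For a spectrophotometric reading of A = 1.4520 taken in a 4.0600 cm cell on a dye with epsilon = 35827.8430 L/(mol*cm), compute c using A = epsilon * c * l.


Formula: c = A / (epsilon * l)
Substituting: c = 1.4520 / (35827.8430 * 4.0600)
Result: 9.9821e-06 mol/L


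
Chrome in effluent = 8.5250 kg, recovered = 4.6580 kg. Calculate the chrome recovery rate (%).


Formula: Recovery = recovered / input * 100
Substituting: Recovery = 4.6580 / 8.5250 * 100
Result: 54.6393 %


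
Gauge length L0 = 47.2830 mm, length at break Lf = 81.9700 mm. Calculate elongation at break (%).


Formula: Elongation = (Lf - L0) / L0 * 100
Substituting: Elongation = (81.9700 - 47.2830) / 47.2830 * 100
Result: 73.3604 %


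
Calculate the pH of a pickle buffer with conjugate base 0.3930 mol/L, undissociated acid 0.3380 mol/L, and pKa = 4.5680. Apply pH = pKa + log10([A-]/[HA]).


ratio = [A-] / [HA] = 0.3930 / 0.3380 = 1.1627
log10(ratio) = 0.0654759
pH = pKa + log10(ratio) = 4.5680 + 0.0654759 = 4.6335


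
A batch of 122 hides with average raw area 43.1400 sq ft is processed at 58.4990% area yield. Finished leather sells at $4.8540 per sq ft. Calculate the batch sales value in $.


Raw_total = N * avg_area = 122 * 43.1400 = 5263.0800 sq ft
Finished = Raw_total * yield / 100 = 5263.0800 * 58.4990 / 100 = 3078.8492 sq ft
Value = Finished * price = 3078.8492 * 4.8540 = 14944.7339 $


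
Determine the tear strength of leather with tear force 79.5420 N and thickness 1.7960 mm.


Formula: Tear strength = force / thickness
Substituting: Tear strength = 79.5420 / 1.7960
Result: 44.2884 N/mm


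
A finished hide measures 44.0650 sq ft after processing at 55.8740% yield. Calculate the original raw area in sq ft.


Formula: raw = finished * 100 / yield
Substituting: raw = 44.0650 * 100 / 55.8740
Result: 78.8649 sq ft


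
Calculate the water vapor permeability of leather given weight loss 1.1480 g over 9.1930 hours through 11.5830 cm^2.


Formula: WVP = loss / (area * time)
Substituting: WVP = 1.1480 / (11.5830 * 9.1930)
Result: 0.0107811 g/(cm^2*hr)


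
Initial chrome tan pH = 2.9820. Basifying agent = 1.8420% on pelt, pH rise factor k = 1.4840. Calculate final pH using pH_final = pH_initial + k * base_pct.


Formula: pH_final = pH_initial + k * base_pct
Substituting: pH_final = 2.9820 + 1.4840 * 1.8420
Result: 5.7155


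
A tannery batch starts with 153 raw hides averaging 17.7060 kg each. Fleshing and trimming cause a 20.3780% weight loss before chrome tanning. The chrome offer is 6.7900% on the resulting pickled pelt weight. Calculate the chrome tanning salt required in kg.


Total_raw = N * avg_wt = 153 * 17.7060 = 2709.0180 kg
Substrate = Total_raw * (1 - loss/100) = 2709.0180 * (1 - 20.3780/100) = 2156.9743 kg
Chrome = Substrate * pct / 100 = 2156.9743 * 6.7900 / 100 = 146.4586 kg


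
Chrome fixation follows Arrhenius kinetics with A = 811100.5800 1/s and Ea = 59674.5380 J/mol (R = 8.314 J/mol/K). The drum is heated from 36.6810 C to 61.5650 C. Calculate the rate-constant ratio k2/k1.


T1 = 36.6810 + 273.15 = 309.8310 K; T2 = 61.5650 + 273.15 = 334.7150 K
k1 = A * exp(-Ea/(R*T1)) = 811100.5800 * exp(-59674.5380/(8.314*309.8310)) = 7.0491e-05 1/s
k2 = A * exp(-Ea/(R*T2)) = 811100.5800 * exp(-59674.5380/(8.314*334.7150)) = 3.9455e-04 1/s
k2/k1 = 3.9455e-04 / 7.0491e-05 = 5.5972


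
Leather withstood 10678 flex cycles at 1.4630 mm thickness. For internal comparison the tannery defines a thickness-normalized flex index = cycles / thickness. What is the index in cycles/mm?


Formula: Index = cycles / thickness
Substituting: Index = 10678 / 1.4630
Result: 7298.7013 cycles/mm


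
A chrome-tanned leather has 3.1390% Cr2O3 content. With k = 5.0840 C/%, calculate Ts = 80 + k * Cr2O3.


Formula: Ts = 80 + k * Cr2O3
Substituting: Ts = 80 + 5.0840 * 3.1390
Result: 95.9587 C


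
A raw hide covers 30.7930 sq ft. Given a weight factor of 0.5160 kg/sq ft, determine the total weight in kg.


Formula: Weight = area * weight_per_sqft
Substituting: Weight = 30.7930 * 0.5160
Result: 15.8892 kg


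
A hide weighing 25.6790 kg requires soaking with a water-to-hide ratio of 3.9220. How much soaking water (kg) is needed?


Formula: Water = hide_weight * ratio
Substituting: Water = 25.6790 * 3.9220
Result: 100.7130 kg


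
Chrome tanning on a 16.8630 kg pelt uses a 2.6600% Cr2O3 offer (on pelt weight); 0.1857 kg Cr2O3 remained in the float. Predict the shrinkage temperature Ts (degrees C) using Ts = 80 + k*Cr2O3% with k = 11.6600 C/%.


Offered = pelt * offer_pct / 100 = 16.8630 * 2.6600 / 100 = 0.4486 kg
Uptake = offered - residual = 0.4486 - 0.1857 = 0.2629 kg
Cr2O3% on pelt = uptake / pelt * 100 = 0.2629 / 16.8630 * 100 = 1.5588 %
Ts = 80 + k * Cr2O3% = 80 + 11.6600 * 1.5588 = 98.1753 C


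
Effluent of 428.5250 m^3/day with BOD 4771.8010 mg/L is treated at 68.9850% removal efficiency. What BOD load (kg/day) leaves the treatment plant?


Load_in = volume * conc / 1000 = 428.5250 * 4771.8010 / 1000 = 2044.8360 kg/day
Removed = Load_in * eff / 100 = 2044.8360 * 68.9850 / 100 = 1410.6301 kg/day
Load_out = Load_in - Removed = 2044.8360 - 1410.6301 = 634.2059 kg/day


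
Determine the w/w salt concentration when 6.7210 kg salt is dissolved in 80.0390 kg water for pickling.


Formula: Conc = salt / (water + salt) * 100
Substituting: Conc = 6.7210 / (80.0390 + 6.7210) * 100
Result: 7.7467 %


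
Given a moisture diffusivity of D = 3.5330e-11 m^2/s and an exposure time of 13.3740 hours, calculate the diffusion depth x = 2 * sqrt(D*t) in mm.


t = 13.3740 hr * 3600 = 48146.4000 s
D * t = 3.5330e-11 * 48146.4000 = 1.7010e-06
x = 2 * sqrt(D*t) = 2 * sqrt(1.7010e-06) = 0.00260846 m = 2.6085 mm


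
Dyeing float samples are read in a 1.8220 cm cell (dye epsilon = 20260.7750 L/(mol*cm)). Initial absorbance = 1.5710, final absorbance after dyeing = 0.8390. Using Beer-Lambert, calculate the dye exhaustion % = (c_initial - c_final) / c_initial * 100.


c_initial = A_i / (epsilon * l) = 1.5710 / (20260.7750 * 1.8220) = 4.2557e-05 mol/L
c_final = A_f / (epsilon * l) = 0.8390 / (20260.7750 * 1.8220) = 2.2728e-05 mol/L
Exhaustion = (c_initial - c_final) / c_initial * 100 = (4.2557e-05 - 2.2728e-05) / 4.2557e-05 * 100 = 46.5945 %


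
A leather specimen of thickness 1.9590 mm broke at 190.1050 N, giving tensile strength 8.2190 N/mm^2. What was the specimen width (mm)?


Formula: w = F / (TS * t)
Substituting: w = 190.1050 / (8.2190 * 1.9590)
Result: 11.8070 mm


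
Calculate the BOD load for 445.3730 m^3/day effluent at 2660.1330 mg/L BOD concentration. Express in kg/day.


Formula: BOD_load = volume * conc / 1000
Substituting: BOD_load = 445.3730 * 2660.1330 / 1000
Result: 1184.7514 kg/day


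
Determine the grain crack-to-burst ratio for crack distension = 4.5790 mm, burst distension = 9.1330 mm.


Formula: Ratio = crack / burst
Substituting: Ratio = 4.5790 / 9.1330
Result: 0.5014


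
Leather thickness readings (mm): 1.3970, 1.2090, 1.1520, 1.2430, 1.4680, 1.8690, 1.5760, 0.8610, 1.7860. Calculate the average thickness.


Formula: Average = sum / n
Substituting: Average = 12.5610 / 9
Result: 1.3957 mm


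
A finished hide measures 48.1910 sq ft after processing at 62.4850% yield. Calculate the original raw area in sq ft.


Formula: raw = finished * 100 / yield
Substituting: raw = 48.1910 * 100 / 62.4850
Result: 77.1241 sq ft


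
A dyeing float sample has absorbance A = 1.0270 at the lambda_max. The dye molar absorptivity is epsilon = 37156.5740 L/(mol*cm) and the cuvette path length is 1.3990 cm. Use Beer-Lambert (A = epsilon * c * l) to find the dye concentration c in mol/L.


Formula: c = A / (epsilon * l)
Substituting: c = 1.0270 / (37156.5740 * 1.3990)
Result: 1.9757e-05 mol/L


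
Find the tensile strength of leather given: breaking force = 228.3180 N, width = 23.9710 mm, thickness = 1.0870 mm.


Formula: TS = force / (width * thickness)
Substituting: TS = 228.3180 / (23.9710 * 1.0870)
Result: 8.7624 N/mm^2


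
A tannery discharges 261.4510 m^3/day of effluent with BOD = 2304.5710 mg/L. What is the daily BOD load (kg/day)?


Formula: BOD_load = volume * conc / 1000
Substituting: BOD_load = 261.4510 * 2304.5710 / 1000
Result: 602.5324 kg/day


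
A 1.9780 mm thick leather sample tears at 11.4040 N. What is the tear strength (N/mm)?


Formula: Tear strength = force / thickness
Substituting: Tear strength = 11.4040 / 1.9780
Result: 5.7654 N/mm


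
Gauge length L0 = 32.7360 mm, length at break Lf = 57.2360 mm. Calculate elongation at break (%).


Formula: Elongation = (Lf - L0) / L0 * 100
Substituting: Elongation = (57.2360 - 32.7360) / 32.7360 * 100
Result: 74.8412 %


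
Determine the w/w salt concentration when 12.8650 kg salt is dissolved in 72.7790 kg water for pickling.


Formula: Conc = salt / (water + salt) * 100
Substituting: Conc = 12.8650 / (72.7790 + 12.8650) * 100
Result: 15.0215 %


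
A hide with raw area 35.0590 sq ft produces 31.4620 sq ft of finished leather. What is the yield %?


Formula: Yield = finished / raw * 100
Substituting: Yield = 31.4620 / 35.0590 * 100
Result: 89.7402 %


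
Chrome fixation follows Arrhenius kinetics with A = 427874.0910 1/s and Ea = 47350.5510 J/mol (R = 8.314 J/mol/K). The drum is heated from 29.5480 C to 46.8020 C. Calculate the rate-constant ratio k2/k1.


T1 = 29.5480 + 273.15 = 302.6980 K; T2 = 46.8020 + 273.15 = 319.9520 K
k1 = A * exp(-Ea/(R*T1)) = 427874.0910 * exp(-47350.5510/(8.314*302.6980)) = 0.00288431 1/s
k2 = A * exp(-Ea/(R*T2)) = 427874.0910 * exp(-47350.5510/(8.314*319.9520)) = 0.00795597 1/s
k2/k1 = 0.00795597 / 0.00288431 = 2.7584


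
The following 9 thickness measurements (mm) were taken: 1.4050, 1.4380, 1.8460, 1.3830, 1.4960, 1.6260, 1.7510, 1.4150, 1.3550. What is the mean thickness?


Formula: Average = sum / n
Substituting: Average = 13.7150 / 9
Result: 1.5239 mm


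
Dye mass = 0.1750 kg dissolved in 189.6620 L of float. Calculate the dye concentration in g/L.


Formula: Conc = dye_mass(kg) / volume(L) * 1000
Substituting: Conc = 0.1750 / 189.6620 * 1000
Result: 0.9227 g/L


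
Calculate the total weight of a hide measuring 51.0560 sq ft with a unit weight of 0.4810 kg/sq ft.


Formula: Weight = area * weight_per_sqft
Substituting: Weight = 51.0560 * 0.4810
Result: 24.5579 kg


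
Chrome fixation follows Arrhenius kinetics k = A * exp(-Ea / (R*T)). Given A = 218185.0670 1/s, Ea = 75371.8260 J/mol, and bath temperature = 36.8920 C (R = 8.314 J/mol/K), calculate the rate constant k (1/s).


T_K = T_C + 273.15 = 36.8920 + 273.15 = 310.0420 K
exponent = -Ea / (R * T_K) = -75371.8260 / (8.314 * 310.0420) = -29.2401
k = A * exp(exponent) = 218185.0670 * exp(-29.2401) = 4.3654e-08 1/s


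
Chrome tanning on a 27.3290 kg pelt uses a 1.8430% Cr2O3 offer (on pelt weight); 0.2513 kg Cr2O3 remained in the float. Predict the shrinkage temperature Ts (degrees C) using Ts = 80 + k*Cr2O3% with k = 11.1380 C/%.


Offered = pelt * offer_pct / 100 = 27.3290 * 1.8430 / 100 = 0.5037 kg
Uptake = offered - residual = 0.5037 - 0.2513 = 0.2524 kg
Cr2O3% on pelt = uptake / pelt * 100 = 0.2524 / 27.3290 * 100 = 0.9235 %
Ts = 80 + k * Cr2O3% = 80 + 11.1380 * 0.9235 = 90.2855 C


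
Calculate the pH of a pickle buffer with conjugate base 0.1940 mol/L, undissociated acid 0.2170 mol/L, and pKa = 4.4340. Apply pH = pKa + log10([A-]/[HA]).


ratio = [A-] / [HA] = 0.1940 / 0.2170 = 0.8940
log10(ratio) = -0.048658
pH = pKa + log10(ratio) = 4.4340 - 0.048658 = 4.3853


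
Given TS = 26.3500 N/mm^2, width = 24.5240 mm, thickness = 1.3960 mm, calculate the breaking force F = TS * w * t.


Formula: F = TS * w * t
Substituting: F = 26.3500 * 24.5240 * 1.3960
Result: 902.1055 N
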